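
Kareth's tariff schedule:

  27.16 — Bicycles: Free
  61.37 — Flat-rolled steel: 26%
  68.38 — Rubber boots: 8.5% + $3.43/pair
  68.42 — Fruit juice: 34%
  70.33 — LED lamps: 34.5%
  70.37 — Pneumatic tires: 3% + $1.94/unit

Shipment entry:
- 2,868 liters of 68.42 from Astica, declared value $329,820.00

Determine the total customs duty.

$112,138.80

Line 1 (68.42, Astica, 2,868 liters, $329,820.00):
Base rate for 68.42 is 34%.
Duty = $329,820.00 × 34% = $112,138.80.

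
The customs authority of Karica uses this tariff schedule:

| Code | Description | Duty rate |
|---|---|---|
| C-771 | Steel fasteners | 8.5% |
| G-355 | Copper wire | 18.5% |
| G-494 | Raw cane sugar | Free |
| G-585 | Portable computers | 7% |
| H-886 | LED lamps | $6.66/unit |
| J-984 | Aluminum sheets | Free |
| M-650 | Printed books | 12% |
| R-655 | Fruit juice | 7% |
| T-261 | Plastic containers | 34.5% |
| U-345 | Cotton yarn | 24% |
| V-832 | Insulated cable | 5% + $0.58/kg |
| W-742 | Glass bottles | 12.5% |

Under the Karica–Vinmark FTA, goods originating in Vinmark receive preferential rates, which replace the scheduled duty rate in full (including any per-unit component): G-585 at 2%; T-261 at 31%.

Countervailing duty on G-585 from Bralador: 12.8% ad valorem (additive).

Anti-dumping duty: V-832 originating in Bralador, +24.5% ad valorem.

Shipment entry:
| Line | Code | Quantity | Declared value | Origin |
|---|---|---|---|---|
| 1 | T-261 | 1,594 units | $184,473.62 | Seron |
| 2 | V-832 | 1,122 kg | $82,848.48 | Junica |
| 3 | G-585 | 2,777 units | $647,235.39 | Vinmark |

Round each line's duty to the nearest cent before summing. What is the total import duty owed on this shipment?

Line 1 (T-261, Seron, 1,594 units, $184,473.62):
Base rate for T-261 is 34.5%.
T-261 has an FTA preferential rate, but origin Seron is not Vinmark; base rate stands.
Duty = $184,473.62 × 34.5% = $63,643.40.
Line 2 (V-832, Junica, 1,122 kg, $82,848.48):
Base rate for V-832 is 5% + $0.58/kg.
The additional-duty order on V-832 targets Bralador, not Junica; it does not apply.
Duty = $82,848.48 × 5% + 1,122 × $0.58 = $4,793.18.
Line 3 (G-585, Vinmark, 2,777 units, $647,235.39):
Base rate for G-585 is 7%.
Origin Vinmark qualifies under the Karica–Vinmark agreement and G-585 is covered: preferential rate 2% applies instead.
The additional-duty order on G-585 targets Bralador, not Vinmark; it does not apply.
Duty = $647,235.39 × 2% = $12,944.71.
Total = $63,643.40 + $4,793.18 + $12,944.71 = $81,381.29.

$81,381.29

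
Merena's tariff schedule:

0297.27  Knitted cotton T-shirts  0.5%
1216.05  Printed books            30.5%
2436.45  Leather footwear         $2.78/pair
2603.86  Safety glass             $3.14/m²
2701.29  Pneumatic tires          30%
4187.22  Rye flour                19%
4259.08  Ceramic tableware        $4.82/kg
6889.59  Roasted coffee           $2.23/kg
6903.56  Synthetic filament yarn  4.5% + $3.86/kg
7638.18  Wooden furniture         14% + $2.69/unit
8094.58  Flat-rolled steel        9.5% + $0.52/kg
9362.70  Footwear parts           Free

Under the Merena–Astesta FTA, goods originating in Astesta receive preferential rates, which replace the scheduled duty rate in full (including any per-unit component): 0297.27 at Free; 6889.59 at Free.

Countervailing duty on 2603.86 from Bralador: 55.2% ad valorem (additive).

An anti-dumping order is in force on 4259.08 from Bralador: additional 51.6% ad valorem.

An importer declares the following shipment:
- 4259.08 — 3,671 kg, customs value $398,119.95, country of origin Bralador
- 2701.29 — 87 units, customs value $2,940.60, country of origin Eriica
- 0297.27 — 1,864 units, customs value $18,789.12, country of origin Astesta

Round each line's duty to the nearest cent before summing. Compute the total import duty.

$224,006.29

Line 1 (4259.08, Bralador, 3,671 kg, $398,119.95):
Base rate for 4259.08 is $4.82/kg.
Additional duty on 4259.08 from Bralador: +51.6% ad valorem. Applied ad valorem rate = 51.6%.
Duty = $398,119.95 × 51.6% + 3,671 × $4.82 = $223,124.11.
Line 2 (2701.29, Eriica, 87 units, $2,940.60):
Base rate for 2701.29 is 30%.
Duty = $2,940.60 × 30% = $882.18.
Line 3 (0297.27, Astesta, 1,864 units, $18,789.12):
Base rate for 0297.27 is 0.5%.
Origin Astesta qualifies under the Merena–Astesta agreement and 0297.27 is covered: preferential rate Free applies instead.
Duty = $18,789.12 × 0% = $0.00.
Total = $223,124.11 + $882.18 + $0.00 = $224,006.29.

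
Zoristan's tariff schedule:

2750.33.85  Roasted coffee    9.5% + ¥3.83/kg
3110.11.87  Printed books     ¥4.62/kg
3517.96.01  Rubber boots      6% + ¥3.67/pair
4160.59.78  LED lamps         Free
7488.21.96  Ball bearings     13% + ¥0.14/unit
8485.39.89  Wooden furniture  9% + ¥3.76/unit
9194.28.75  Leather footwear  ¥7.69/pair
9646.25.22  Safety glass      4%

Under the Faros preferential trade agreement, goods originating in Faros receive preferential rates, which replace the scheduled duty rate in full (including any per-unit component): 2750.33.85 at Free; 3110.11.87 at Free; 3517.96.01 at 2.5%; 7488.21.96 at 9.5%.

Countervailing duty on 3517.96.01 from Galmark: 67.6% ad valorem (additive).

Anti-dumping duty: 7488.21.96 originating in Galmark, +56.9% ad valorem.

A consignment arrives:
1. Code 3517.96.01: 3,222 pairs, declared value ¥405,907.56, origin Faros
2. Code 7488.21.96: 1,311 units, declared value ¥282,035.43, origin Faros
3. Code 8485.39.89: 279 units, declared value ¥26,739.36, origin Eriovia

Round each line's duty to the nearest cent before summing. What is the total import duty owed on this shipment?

¥40,396.64

Line 1 (3517.96.01, Faros, 3,222 pairs, ¥405,907.56):
Base rate for 3517.96.01 is 6% + ¥3.67/pair.
Origin Faros qualifies under the Zoristan–Faros agreement and 3517.96.01 is covered: preferential rate 2.5% applies instead.
The additional-duty order on 3517.96.01 targets Galmark, not Faros; it does not apply.
Duty = ¥405,907.56 × 2.5% = ¥10,147.69.
Line 2 (7488.21.96, Faros, 1,311 units, ¥282,035.43):
Base rate for 7488.21.96 is 13% + ¥0.14/unit.
Origin Faros qualifies under the Zoristan–Faros agreement and 7488.21.96 is covered: preferential rate 9.5% applies instead.
The additional-duty order on 7488.21.96 targets Galmark, not Faros; it does not apply.
Duty = ¥282,035.43 × 9.5% = ¥26,793.37.
Line 3 (8485.39.89, Eriovia, 279 units, ¥26,739.36):
Base rate for 8485.39.89 is 9% + ¥3.76/unit.
Duty = ¥26,739.36 × 9% + 279 × ¥3.76 = ¥3,455.58.
Total = ¥10,147.69 + ¥26,793.37 + ¥3,455.58 = ¥40,396.64.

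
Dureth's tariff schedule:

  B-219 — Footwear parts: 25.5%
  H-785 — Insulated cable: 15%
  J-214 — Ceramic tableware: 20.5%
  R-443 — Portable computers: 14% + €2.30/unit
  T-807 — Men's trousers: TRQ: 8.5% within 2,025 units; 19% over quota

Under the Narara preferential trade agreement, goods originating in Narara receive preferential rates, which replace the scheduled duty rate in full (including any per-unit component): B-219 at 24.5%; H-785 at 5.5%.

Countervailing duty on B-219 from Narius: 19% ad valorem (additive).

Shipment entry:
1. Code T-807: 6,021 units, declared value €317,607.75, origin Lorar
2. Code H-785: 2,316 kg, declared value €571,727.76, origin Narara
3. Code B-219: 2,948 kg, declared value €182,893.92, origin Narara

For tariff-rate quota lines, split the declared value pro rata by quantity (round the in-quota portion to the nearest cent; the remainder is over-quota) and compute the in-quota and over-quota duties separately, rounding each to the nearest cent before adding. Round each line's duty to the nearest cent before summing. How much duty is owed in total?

€125,383.54

Line 1 (T-807, Lorar, 6,021 units, €317,607.75):
Code T-807 is under a tariff-rate quota (threshold 2,025 units). In-quota: 2,025 units at 8.5%; over-quota: 3,996 units at 19%.
Pro-rata value split: in-quota = €317,607.75 × 2,025/6,021 = €106,818.75; over-quota = €317,607.75 − €106,818.75 = €210,789.00.
In-quota duty = €106,818.75 × 8.5% = €9,079.59. Over-quota duty = €210,789.00 × 19% = €40,049.91.
Line duty = €9,079.59 + €40,049.91 = €49,129.50.
Line 2 (H-785, Narara, 2,316 kg, €571,727.76):
Base rate for H-785 is 15%.
Origin Narara qualifies under the Dureth–Narara agreement and H-785 is covered: preferential rate 5.5% applies instead.
Duty = €571,727.76 × 5.5% = €31,445.03.
Line 3 (B-219, Narara, 2,948 kg, €182,893.92):
Base rate for B-219 is 25.5%.
Origin Narara qualifies under the Dureth–Narara agreement and B-219 is covered: preferential rate 24.5% applies instead.
The additional-duty order on B-219 targets Narius, not Narara; it does not apply.
Duty = €182,893.92 × 24.5% = €44,809.01.
Total = €49,129.50 + €31,445.03 + €44,809.01 = €125,383.54.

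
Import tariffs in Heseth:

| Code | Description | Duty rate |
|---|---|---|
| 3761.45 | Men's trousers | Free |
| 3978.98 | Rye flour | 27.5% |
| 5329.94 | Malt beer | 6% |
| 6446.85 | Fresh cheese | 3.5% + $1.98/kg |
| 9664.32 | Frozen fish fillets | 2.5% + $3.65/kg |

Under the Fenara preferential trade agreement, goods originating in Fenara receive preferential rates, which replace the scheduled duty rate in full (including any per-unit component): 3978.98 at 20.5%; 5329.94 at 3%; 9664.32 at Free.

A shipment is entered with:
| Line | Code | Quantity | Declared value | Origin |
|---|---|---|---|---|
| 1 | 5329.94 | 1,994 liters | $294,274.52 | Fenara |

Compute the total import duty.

Line 1 (5329.94, Fenara, 1,994 liters, $294,274.52):
Base rate for 5329.94 is 6%.
Origin Fenara qualifies under the Heseth–Fenara agreement and 5329.94 is covered: preferential rate 3% applies instead.
Duty = $294,274.52 × 3% = $8,828.24.

$8,828.24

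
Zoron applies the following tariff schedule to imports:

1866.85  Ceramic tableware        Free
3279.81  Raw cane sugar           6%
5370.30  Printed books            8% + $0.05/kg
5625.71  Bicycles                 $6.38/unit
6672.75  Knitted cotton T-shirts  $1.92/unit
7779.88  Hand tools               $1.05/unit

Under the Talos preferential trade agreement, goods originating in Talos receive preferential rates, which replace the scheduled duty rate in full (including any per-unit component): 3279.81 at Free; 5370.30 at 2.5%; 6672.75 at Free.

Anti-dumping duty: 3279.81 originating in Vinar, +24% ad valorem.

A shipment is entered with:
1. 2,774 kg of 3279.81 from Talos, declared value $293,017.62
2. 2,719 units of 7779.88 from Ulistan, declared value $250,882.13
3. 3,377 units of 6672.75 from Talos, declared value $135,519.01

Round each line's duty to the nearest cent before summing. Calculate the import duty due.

$2,854.95

Line 1 (3279.81, Talos, 2,774 kg, $293,017.62):
Base rate for 3279.81 is 6%.
Origin Talos qualifies under the Zoron–Talos agreement and 3279.81 is covered: preferential rate Free applies instead.
The additional-duty order on 3279.81 targets Vinar, not Talos; it does not apply.
Duty = $293,017.62 × 0% = $0.00.
Line 2 (7779.88, Ulistan, 2,719 units, $250,882.13):
Base rate for 7779.88 is $1.05/unit.
Duty = 2,719 × $1.05 = $2,854.95.
Line 3 (6672.75, Talos, 3,377 units, $135,519.01):
Base rate for 6672.75 is $1.92/unit.
Origin Talos qualifies under the Zoron–Talos agreement and 6672.75 is covered: preferential rate Free applies instead.
Duty = $135,519.01 × 0% = $0.00.
Total = $0.00 + $2,854.95 + $0.00 = $2,854.95.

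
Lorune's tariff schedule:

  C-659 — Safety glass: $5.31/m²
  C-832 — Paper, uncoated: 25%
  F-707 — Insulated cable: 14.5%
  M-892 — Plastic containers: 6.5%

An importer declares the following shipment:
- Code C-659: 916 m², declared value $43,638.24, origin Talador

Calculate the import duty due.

Line 1 (C-659, Talador, 916 m², $43,638.24):
Base rate for C-659 is $5.31/m².
Duty = 916 × $5.31 = $4,863.96.

$4,863.96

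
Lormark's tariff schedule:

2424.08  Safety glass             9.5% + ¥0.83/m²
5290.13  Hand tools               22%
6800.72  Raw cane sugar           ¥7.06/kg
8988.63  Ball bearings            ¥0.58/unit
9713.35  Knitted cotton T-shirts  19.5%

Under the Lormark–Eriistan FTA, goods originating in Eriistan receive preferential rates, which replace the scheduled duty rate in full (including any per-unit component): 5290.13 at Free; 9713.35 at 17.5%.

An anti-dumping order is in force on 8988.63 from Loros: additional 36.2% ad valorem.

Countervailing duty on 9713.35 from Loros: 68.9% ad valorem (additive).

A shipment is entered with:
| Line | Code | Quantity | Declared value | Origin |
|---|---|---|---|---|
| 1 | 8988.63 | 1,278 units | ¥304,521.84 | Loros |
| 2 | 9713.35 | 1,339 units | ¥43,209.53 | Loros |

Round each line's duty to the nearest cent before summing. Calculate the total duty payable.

Line 1 (8988.63, Loros, 1,278 units, ¥304,521.84):
Base rate for 8988.63 is ¥0.58/unit.
Additional duty on 8988.63 from Loros: +36.2% ad valorem. Applied ad valorem rate = 36.2%.
Duty = ¥304,521.84 × 36.2% + 1,278 × ¥0.58 = ¥110,978.15.
Line 2 (9713.35, Loros, 1,339 units, ¥43,209.53):
Base rate for 9713.35 is 19.5%.
9713.35 has an FTA preferential rate, but origin Loros is not Eriistan; base rate stands.
Additional duty on 9713.35 from Loros: +68.9%. Applied ad valorem rate: 19.5% + 68.9% = 88.4%.
Duty = ¥43,209.53 × 88.4% = ¥38,197.22.
Total = ¥110,978.15 + ¥38,197.22 = ¥149,175.37.

¥149,175.37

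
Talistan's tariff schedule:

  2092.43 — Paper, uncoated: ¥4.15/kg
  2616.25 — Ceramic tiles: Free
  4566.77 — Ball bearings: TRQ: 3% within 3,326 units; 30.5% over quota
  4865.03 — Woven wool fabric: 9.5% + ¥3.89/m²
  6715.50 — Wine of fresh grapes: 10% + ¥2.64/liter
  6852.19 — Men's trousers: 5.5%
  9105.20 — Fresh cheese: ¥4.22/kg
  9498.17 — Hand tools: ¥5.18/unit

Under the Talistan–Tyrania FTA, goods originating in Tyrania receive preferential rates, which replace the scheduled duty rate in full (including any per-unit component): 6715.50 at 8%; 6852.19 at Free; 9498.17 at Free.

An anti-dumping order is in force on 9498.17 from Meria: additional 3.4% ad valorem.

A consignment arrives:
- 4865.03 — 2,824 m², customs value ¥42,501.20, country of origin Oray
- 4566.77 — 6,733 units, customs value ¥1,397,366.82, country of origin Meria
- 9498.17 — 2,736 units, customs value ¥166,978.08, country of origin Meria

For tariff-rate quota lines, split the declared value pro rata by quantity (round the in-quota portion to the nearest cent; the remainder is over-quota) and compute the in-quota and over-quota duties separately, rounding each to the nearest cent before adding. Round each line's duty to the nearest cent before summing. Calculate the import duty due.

¥271,243.12

Line 1 (4865.03, Oray, 2,824 m², ¥42,501.20):
Base rate for 4865.03 is 9.5% + ¥3.89/m².
Duty = ¥42,501.20 × 9.5% + 2,824 × ¥3.89 = ¥15,022.97.
Line 2 (4566.77, Meria, 6,733 units, ¥1,397,366.82):
Code 4566.77 is under a tariff-rate quota (threshold 3,326 units). In-quota: 3,326 units at 3%; over-quota: 3,407 units at 30.5%.
Pro-rata value split: in-quota = ¥1,397,366.82 × 3,326/6,733 = ¥690,278.04; over-quota = ¥1,397,366.82 − ¥690,278.04 = ¥707,088.78.
In-quota duty = ¥690,278.04 × 3% = ¥20,708.34. Over-quota duty = ¥707,088.78 × 30.5% = ¥215,662.08.
Line duty = ¥20,708.34 + ¥215,662.08 = ¥236,370.42.
Line 3 (9498.17, Meria, 2,736 units, ¥166,978.08):
Base rate for 9498.17 is ¥5.18/unit.
9498.17 has an FTA preferential rate, but origin Meria is not Tyrania; base rate stands.
Additional duty on 9498.17 from Meria: +3.4% ad valorem. Applied ad valorem rate = 3.4%.
Duty = ¥166,978.08 × 3.4% + 2,736 × ¥5.18 = ¥19,849.73.
Total = ¥15,022.97 + ¥236,370.42 + ¥19,849.73 = ¥271,243.12.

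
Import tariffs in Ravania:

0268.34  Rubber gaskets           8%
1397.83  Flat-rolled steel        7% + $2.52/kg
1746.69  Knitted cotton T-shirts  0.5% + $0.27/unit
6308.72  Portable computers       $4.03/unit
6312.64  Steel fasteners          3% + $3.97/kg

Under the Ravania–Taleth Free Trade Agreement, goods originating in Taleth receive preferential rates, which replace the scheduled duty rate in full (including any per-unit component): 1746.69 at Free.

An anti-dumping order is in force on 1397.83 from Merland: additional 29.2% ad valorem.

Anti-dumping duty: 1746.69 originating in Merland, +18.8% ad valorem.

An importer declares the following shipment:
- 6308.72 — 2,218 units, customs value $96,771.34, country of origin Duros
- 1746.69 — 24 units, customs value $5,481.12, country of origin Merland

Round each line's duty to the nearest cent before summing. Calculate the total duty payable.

$10,002.88

Line 1 (6308.72, Duros, 2,218 units, $96,771.34):
Base rate for 6308.72 is $4.03/unit.
Duty = 2,218 × $4.03 = $8,938.54.
Line 2 (1746.69, Merland, 24 units, $5,481.12):
Base rate for 1746.69 is 0.5% + $0.27/unit.
1746.69 has an FTA preferential rate, but origin Merland is not Taleth; base rate stands.
Additional duty on 1746.69 from Merland: +18.8%. Applied ad valorem rate: 0.5% + 18.8% = 19.3%.
Duty = $5,481.12 × 19.3% + 24 × $0.27 = $1,064.34.
Total = $8,938.54 + $1,064.34 = $10,002.88.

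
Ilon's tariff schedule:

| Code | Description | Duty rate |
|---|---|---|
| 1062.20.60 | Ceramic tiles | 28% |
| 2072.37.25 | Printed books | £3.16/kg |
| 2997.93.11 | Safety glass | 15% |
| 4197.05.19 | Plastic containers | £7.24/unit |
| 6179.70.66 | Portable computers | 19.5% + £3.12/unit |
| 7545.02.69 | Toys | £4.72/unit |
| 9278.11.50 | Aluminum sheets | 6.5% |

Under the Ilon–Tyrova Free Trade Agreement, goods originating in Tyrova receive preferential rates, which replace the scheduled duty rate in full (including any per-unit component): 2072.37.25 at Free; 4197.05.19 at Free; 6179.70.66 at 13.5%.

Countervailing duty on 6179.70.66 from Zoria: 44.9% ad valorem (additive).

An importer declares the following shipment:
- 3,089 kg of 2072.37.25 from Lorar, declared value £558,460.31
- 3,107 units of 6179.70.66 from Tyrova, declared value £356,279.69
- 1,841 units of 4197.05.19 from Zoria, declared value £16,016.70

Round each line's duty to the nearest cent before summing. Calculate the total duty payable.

Line 1 (2072.37.25, Lorar, 3,089 kg, £558,460.31):
Base rate for 2072.37.25 is £3.16/kg.
2072.37.25 has an FTA preferential rate, but origin Lorar is not Tyrova; base rate stands.
Duty = 3,089 × £3.16 = £9,761.24.
Line 2 (6179.70.66, Tyrova, 3,107 units, £356,279.69):
Base rate for 6179.70.66 is 19.5% + £3.12/unit.
Origin Tyrova qualifies under the Ilon–Tyrova agreement and 6179.70.66 is covered: preferential rate 13.5% applies instead.
The additional-duty order on 6179.70.66 targets Zoria, not Tyrova; it does not apply.
Duty = £356,279.69 × 13.5% = £48,097.76.
Line 3 (4197.05.19, Zoria, 1,841 units, £16,016.70):
Base rate for 4197.05.19 is £7.24/unit.
4197.05.19 has an FTA preferential rate, but origin Zoria is not Tyrova; base rate stands.
Duty = 1,841 × £7.24 = £13,328.84.
Total = £9,761.24 + £48,097.76 + £13,328.84 = £71,187.84.

£71,187.84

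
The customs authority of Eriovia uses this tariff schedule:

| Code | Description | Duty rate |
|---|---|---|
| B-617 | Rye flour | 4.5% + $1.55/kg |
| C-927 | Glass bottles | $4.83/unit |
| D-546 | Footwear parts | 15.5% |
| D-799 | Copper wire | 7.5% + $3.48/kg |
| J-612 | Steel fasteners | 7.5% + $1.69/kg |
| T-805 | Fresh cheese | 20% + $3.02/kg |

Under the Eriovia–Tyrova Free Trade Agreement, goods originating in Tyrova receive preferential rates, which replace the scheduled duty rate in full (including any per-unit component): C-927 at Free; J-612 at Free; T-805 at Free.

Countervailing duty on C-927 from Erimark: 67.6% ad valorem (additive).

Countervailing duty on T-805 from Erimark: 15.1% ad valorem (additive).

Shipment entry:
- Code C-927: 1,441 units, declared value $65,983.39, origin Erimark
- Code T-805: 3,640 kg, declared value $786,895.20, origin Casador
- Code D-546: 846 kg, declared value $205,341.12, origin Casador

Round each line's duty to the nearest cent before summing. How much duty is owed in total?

$251,764.51

Line 1 (C-927, Erimark, 1,441 units, $65,983.39):
Base rate for C-927 is $4.83/unit.
C-927 has an FTA preferential rate, but origin Erimark is not Tyrova; base rate stands.
Additional duty on C-927 from Erimark: +67.6% ad valorem. Applied ad valorem rate = 67.6%.
Duty = $65,983.39 × 67.6% + 1,441 × $4.83 = $51,564.80.
Line 2 (T-805, Casador, 3,640 kg, $786,895.20):
Base rate for T-805 is 20% + $3.02/kg.
T-805 has an FTA preferential rate, but origin Casador is not Tyrova; base rate stands.
The additional-duty order on T-805 targets Erimark, not Casador; it does not apply.
Duty = $786,895.20 × 20% + 3,640 × $3.02 = $168,371.84.
Line 3 (D-546, Casador, 846 kg, $205,341.12):
Base rate for D-546 is 15.5%.
Duty = $205,341.12 × 15.5% = $31,827.87.
Total = $51,564.80 + $168,371.84 + $31,827.87 = $251,764.51.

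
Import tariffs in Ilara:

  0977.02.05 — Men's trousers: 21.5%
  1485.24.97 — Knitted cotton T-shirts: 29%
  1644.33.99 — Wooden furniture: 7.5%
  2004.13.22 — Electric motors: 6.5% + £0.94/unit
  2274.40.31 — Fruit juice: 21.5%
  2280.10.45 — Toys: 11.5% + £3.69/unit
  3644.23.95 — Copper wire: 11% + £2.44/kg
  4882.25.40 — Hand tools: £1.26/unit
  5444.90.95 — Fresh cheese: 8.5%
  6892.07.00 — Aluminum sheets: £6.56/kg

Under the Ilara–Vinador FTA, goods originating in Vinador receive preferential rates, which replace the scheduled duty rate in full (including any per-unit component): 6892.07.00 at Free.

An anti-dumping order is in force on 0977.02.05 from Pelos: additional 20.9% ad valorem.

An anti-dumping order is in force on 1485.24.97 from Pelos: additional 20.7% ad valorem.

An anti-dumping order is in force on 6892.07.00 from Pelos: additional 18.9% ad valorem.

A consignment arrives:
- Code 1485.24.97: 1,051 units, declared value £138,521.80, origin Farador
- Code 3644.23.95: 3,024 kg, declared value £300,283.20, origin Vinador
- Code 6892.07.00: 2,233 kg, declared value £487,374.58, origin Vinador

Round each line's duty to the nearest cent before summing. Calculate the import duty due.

£80,581.03

Line 1 (1485.24.97, Farador, 1,051 units, £138,521.80):
Base rate for 1485.24.97 is 29%.
The additional-duty order on 1485.24.97 targets Pelos, not Farador; it does not apply.
Duty = £138,521.80 × 29% = £40,171.32.
Line 2 (3644.23.95, Vinador, 3,024 kg, £300,283.20):
Base rate for 3644.23.95 is 11% + £2.44/kg.
Origin Vinador is the FTA partner but 3644.23.95 is not on the preference list; base rate stands.
Duty = £300,283.20 × 11% + 3,024 × £2.44 = £40,409.71.
Line 3 (6892.07.00, Vinador, 2,233 kg, £487,374.58):
Base rate for 6892.07.00 is £6.56/kg.
Origin Vinador qualifies under the Ilara–Vinador agreement and 6892.07.00 is covered: preferential rate Free applies instead.
The additional-duty order on 6892.07.00 targets Pelos, not Vinador; it does not apply.
Duty = £487,374.58 × 0% = £0.00.
Total = £40,171.32 + £40,409.71 + £0.00 = £80,581.03.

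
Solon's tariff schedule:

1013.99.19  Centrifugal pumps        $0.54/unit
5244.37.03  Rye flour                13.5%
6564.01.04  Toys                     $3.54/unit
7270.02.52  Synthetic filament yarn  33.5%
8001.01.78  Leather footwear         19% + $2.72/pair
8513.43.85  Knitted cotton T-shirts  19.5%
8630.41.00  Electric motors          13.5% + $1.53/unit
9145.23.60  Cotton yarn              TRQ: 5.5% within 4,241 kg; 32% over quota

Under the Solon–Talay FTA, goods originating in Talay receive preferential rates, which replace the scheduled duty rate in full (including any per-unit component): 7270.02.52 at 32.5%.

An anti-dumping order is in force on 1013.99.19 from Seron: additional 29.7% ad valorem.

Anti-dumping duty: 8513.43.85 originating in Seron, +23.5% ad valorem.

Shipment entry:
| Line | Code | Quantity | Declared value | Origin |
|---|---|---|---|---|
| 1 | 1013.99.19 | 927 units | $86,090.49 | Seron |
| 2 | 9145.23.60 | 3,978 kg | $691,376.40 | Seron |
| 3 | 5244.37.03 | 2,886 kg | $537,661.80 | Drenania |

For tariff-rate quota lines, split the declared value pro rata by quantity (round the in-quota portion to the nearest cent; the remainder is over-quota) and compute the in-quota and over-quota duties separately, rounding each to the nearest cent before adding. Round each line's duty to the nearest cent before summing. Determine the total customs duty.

$136,679.50

Line 1 (1013.99.19, Seron, 927 units, $86,090.49):
Base rate for 1013.99.19 is $0.54/unit.
Additional duty on 1013.99.19 from Seron: +29.7% ad valorem. Applied ad valorem rate = 29.7%.
Duty = $86,090.49 × 29.7% + 927 × $0.54 = $26,069.46.
Line 2 (9145.23.60, Seron, 3,978 kg, $691,376.40):
Code 9145.23.60 is under a tariff-rate quota (threshold 4,241 kg). Quantity 3,978 kg is within the quota, so the in-quota rate 5.5% applies to the full value.
Duty = $691,376.40 × 5.5% = $38,025.70.
Line 3 (5244.37.03, Drenania, 2,886 kg, $537,661.80):
Base rate for 5244.37.03 is 13.5%.
Duty = $537,661.80 × 13.5% = $72,584.34.
Total = $26,069.46 + $38,025.70 + $72,584.34 = $136,679.50.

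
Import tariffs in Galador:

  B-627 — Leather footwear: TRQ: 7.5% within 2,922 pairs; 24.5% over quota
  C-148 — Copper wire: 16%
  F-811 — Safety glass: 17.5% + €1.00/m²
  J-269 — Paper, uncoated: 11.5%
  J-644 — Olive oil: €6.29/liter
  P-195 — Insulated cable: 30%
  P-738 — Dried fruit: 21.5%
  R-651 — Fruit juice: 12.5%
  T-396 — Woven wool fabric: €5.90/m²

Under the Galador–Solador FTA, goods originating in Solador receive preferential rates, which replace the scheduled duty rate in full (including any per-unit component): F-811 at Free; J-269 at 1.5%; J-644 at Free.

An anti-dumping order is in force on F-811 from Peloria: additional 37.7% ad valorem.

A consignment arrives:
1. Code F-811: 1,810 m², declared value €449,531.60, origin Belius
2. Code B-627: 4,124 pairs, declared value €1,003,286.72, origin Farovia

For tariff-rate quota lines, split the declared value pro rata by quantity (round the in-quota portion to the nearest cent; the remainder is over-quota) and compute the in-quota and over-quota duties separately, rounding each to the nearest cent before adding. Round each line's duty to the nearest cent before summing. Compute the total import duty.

Line 1 (F-811, Belius, 1,810 m², €449,531.60):
Base rate for F-811 is 17.5% + €1.00/m².
F-811 has an FTA preferential rate, but origin Belius is not Solador; base rate stands.
The additional-duty order on F-811 targets Peloria, not Belius; it does not apply.
Duty = €449,531.60 × 17.5% + 1,810 × €1.00 = €80,478.03.
Line 2 (B-627, Farovia, 4,124 pairs, €1,003,286.72):
Code B-627 is under a tariff-rate quota (threshold 2,922 pairs). In-quota: 2,922 pairs at 7.5%; over-quota: 1,202 pairs at 24.5%.
Pro-rata value split: in-quota = €1,003,286.72 × 2,922/4,124 = €710,864.16; over-quota = €1,003,286.72 − €710,864.16 = €292,422.56.
In-quota duty = €710,864.16 × 7.5% = €53,314.81. Over-quota duty = €292,422.56 × 24.5% = €71,643.53.
Line duty = €53,314.81 + €71,643.53 = €124,958.34.
Total = €80,478.03 + €124,958.34 = €205,436.37.

€205,436.37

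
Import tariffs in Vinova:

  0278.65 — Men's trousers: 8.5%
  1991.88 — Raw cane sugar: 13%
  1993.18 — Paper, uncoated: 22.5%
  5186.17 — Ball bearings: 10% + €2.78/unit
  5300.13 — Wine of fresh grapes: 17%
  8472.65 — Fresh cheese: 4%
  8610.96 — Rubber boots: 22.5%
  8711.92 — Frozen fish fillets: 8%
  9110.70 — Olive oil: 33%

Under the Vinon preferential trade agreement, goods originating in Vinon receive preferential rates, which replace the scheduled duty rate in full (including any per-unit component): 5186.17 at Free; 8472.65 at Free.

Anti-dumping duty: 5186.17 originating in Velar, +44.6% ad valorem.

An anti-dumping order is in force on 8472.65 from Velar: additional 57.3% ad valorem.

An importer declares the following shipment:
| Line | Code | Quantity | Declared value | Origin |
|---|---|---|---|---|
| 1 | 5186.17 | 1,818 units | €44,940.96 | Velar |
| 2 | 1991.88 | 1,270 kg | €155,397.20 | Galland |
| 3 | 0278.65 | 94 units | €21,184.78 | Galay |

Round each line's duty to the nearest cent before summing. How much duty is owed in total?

Line 1 (5186.17, Velar, 1,818 units, €44,940.96):
Base rate for 5186.17 is 10% + €2.78/unit.
5186.17 has an FTA preferential rate, but origin Velar is not Vinon; base rate stands.
Additional duty on 5186.17 from Velar: +44.6%. Applied ad valorem rate: 10% + 44.6% = 54.6%.
Duty = €44,940.96 × 54.6% + 1,818 × €2.78 = €29,591.80.
Line 2 (1991.88, Galland, 1,270 kg, €155,397.20):
Base rate for 1991.88 is 13%.
Duty = €155,397.20 × 13% = €20,201.64.
Line 3 (0278.65, Galay, 94 units, €21,184.78):
Base rate for 0278.65 is 8.5%.
Duty = €21,184.78 × 8.5% = €1,800.71.
Total = €29,591.80 + €20,201.64 + €1,800.71 = €51,594.15.

€51,594.15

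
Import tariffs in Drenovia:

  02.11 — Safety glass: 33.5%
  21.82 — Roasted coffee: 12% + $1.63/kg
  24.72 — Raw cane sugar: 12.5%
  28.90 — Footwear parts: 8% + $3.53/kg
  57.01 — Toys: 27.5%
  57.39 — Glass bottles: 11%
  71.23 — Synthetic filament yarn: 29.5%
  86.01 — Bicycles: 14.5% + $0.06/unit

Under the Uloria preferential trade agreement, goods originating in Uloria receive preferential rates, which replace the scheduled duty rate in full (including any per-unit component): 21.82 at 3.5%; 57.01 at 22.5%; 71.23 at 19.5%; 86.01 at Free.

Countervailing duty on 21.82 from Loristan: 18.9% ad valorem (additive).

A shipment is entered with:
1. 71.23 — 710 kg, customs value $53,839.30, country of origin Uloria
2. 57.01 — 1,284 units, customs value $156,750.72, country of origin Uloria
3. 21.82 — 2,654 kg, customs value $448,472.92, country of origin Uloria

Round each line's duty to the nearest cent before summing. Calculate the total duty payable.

$61,464.12

Line 1 (71.23, Uloria, 710 kg, $53,839.30):
Base rate for 71.23 is 29.5%.
Origin Uloria qualifies under the Drenovia–Uloria agreement and 71.23 is covered: preferential rate 19.5% applies instead.
Duty = $53,839.30 × 19.5% = $10,498.66.
Line 2 (57.01, Uloria, 1,284 units, $156,750.72):
Base rate for 57.01 is 27.5%.
Origin Uloria qualifies under the Drenovia–Uloria agreement and 57.01 is covered: preferential rate 22.5% applies instead.
Duty = $156,750.72 × 22.5% = $35,268.91.
Line 3 (21.82, Uloria, 2,654 kg, $448,472.92):
Base rate for 21.82 is 12% + $1.63/kg.
Origin Uloria qualifies under the Drenovia–Uloria agreement and 21.82 is covered: preferential rate 3.5% applies instead.
The additional-duty order on 21.82 targets Loristan, not Uloria; it does not apply.
Duty = $448,472.92 × 3.5% = $15,696.55.
Total = $10,498.66 + $35,268.91 + $15,696.55 = $61,464.12.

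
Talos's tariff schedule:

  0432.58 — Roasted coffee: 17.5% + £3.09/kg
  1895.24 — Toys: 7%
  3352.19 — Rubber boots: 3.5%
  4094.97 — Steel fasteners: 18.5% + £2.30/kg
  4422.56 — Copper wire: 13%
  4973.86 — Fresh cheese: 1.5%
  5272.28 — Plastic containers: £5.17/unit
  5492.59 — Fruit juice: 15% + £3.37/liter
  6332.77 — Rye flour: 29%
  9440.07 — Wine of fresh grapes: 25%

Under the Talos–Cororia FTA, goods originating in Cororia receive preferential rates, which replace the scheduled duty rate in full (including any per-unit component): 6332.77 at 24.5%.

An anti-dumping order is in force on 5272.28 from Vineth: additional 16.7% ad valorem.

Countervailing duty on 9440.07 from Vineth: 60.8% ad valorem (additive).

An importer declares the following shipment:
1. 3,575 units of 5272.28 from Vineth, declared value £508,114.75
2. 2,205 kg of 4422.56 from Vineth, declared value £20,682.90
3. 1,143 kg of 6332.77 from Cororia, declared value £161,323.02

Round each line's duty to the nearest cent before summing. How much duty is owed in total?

Line 1 (5272.28, Vineth, 3,575 units, £508,114.75):
Base rate for 5272.28 is £5.17/unit.
Additional duty on 5272.28 from Vineth: +16.7% ad valorem. Applied ad valorem rate = 16.7%.
Duty = £508,114.75 × 16.7% + 3,575 × £5.17 = £103,337.91.
Line 2 (4422.56, Vineth, 2,205 kg, £20,682.90):
Base rate for 4422.56 is 13%.
Duty = £20,682.90 × 13% = £2,688.78.
Line 3 (6332.77, Cororia, 1,143 kg, £161,323.02):
Base rate for 6332.77 is 29%.
Origin Cororia qualifies under the Talos–Cororia agreement and 6332.77 is covered: preferential rate 24.5% applies instead.
Duty = £161,323.02 × 24.5% = £39,524.14.
Total = £103,337.91 + £2,688.78 + £39,524.14 = £145,550.83.

£145,550.83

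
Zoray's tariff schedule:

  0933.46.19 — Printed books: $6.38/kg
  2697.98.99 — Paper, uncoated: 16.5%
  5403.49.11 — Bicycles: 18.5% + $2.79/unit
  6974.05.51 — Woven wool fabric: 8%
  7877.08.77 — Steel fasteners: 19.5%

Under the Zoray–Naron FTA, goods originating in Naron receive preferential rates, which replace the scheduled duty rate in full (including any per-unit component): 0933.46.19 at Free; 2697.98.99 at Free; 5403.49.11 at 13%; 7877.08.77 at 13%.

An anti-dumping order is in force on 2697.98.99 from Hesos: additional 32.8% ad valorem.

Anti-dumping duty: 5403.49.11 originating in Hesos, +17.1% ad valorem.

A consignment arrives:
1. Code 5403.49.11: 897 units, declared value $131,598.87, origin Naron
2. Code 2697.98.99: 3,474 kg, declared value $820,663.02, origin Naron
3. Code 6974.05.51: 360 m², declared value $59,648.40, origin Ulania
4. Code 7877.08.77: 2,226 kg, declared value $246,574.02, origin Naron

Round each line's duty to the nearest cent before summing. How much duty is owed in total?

$53,934.34

Line 1 (5403.49.11, Naron, 897 units, $131,598.87):
Base rate for 5403.49.11 is 18.5% + $2.79/unit.
Origin Naron qualifies under the Zoray–Naron agreement and 5403.49.11 is covered: preferential rate 13% applies instead.
The additional-duty order on 5403.49.11 targets Hesos, not Naron; it does not apply.
Duty = $131,598.87 × 13% = $17,107.85.
Line 2 (2697.98.99, Naron, 3,474 kg, $820,663.02):
Base rate for 2697.98.99 is 16.5%.
Origin Naron qualifies under the Zoray–Naron agreement and 2697.98.99 is covered: preferential rate Free applies instead.
The additional-duty order on 2697.98.99 targets Hesos, not Naron; it does not apply.
Duty = $820,663.02 × 0% = $0.00.
Line 3 (6974.05.51, Ulania, 360 m², $59,648.40):
Base rate for 6974.05.51 is 8%.
Duty = $59,648.40 × 8% = $4,771.87.
Line 4 (7877.08.77, Naron, 2,226 kg, $246,574.02):
Base rate for 7877.08.77 is 19.5%.
Origin Naron qualifies under the Zoray–Naron agreement and 7877.08.77 is covered: preferential rate 13% applies instead.
Duty = $246,574.02 × 13% = $32,054.62.
Total = $17,107.85 + $0.00 + $4,771.87 + $32,054.62 = $53,934.34.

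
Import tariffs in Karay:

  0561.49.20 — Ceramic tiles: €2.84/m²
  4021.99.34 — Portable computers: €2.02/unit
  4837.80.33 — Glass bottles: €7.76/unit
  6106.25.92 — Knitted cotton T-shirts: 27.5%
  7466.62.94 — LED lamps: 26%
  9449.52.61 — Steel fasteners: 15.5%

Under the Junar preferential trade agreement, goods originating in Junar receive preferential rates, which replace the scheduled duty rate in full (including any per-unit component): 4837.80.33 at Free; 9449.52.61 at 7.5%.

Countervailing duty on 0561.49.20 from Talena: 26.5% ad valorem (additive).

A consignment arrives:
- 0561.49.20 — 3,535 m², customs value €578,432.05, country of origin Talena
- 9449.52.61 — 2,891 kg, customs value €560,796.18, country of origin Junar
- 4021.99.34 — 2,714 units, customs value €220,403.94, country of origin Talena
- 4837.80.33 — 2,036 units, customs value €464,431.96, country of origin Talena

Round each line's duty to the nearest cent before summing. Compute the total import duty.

Line 1 (0561.49.20, Talena, 3,535 m², €578,432.05):
Base rate for 0561.49.20 is €2.84/m².
Additional duty on 0561.49.20 from Talena: +26.5% ad valorem. Applied ad valorem rate = 26.5%.
Duty = €578,432.05 × 26.5% + 3,535 × €2.84 = €163,323.89.
Line 2 (9449.52.61, Junar, 2,891 kg, €560,796.18):
Base rate for 9449.52.61 is 15.5%.
Origin Junar qualifies under the Karay–Junar agreement and 9449.52.61 is covered: preferential rate 7.5% applies instead.
Duty = €560,796.18 × 7.5% = €42,059.71.
Line 3 (4021.99.34, Talena, 2,714 units, €220,403.94):
Base rate for 4021.99.34 is €2.02/unit.
Duty = 2,714 × €2.02 = €5,482.28.
Line 4 (4837.80.33, Talena, 2,036 units, €464,431.96):
Base rate for 4837.80.33 is €7.76/unit.
4837.80.33 has an FTA preferential rate, but origin Talena is not Junar; base rate stands.
Duty = 2,036 × €7.76 = €15,799.36.
Total = €163,323.89 + €42,059.71 + €5,482.28 + €15,799.36 = €226,665.24.

€226,665.24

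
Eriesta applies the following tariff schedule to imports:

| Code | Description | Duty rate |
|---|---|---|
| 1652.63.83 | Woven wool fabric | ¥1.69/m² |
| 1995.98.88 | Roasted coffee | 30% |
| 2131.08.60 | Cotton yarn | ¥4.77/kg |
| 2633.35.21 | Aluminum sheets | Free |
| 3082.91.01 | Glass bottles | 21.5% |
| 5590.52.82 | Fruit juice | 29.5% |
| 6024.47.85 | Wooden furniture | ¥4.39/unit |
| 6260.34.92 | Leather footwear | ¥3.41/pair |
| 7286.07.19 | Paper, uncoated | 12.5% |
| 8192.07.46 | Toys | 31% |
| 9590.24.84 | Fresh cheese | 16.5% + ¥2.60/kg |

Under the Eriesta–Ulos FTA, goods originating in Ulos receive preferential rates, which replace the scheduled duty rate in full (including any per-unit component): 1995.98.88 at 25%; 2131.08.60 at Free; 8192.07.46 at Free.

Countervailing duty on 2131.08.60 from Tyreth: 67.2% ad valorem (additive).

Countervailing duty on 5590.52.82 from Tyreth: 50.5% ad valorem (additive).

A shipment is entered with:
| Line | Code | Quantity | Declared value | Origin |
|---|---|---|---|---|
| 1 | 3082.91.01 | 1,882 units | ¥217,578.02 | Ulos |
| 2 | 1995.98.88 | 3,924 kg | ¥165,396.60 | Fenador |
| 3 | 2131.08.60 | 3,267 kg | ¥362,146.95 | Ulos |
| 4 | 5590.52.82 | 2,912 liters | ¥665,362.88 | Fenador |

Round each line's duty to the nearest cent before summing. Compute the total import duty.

Line 1 (3082.91.01, Ulos, 1,882 units, ¥217,578.02):
Base rate for 3082.91.01 is 21.5%.
Origin Ulos is the FTA partner but 3082.91.01 is not on the preference list; base rate stands.
Duty = ¥217,578.02 × 21.5% = ¥46,779.27.
Line 2 (1995.98.88, Fenador, 3,924 kg, ¥165,396.60):
Base rate for 1995.98.88 is 30%.
1995.98.88 has an FTA preferential rate, but origin Fenador is not Ulos; base rate stands.
Duty = ¥165,396.60 × 30% = ¥49,618.98.
Line 3 (2131.08.60, Ulos, 3,267 kg, ¥362,146.95):
Base rate for 2131.08.60 is ¥4.77/kg.
Origin Ulos qualifies under the Eriesta–Ulos agreement and 2131.08.60 is covered: preferential rate Free applies instead.
The additional-duty order on 2131.08.60 targets Tyreth, not Ulos; it does not apply.
Duty = ¥362,146.95 × 0% = ¥0.00.
Line 4 (5590.52.82, Fenador, 2,912 liters, ¥665,362.88):
Base rate for 5590.52.82 is 29.5%.
The additional-duty order on 5590.52.82 targets Tyreth, not Fenador; it does not apply.
Duty = ¥665,362.88 × 29.5% = ¥196,282.05.
Total = ¥46,779.27 + ¥49,618.98 + ¥0.00 + ¥196,282.05 = ¥292,680.30.

¥292,680.30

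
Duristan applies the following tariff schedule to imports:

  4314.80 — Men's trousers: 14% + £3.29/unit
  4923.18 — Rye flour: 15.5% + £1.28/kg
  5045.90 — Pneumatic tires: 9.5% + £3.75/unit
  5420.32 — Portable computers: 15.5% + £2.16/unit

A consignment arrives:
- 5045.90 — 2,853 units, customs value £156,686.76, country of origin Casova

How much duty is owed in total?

Line 1 (5045.90, Casova, 2,853 units, £156,686.76):
Base rate for 5045.90 is 9.5% + £3.75/unit.
Duty = £156,686.76 × 9.5% + 2,853 × £3.75 = £25,583.99.

£25,583.99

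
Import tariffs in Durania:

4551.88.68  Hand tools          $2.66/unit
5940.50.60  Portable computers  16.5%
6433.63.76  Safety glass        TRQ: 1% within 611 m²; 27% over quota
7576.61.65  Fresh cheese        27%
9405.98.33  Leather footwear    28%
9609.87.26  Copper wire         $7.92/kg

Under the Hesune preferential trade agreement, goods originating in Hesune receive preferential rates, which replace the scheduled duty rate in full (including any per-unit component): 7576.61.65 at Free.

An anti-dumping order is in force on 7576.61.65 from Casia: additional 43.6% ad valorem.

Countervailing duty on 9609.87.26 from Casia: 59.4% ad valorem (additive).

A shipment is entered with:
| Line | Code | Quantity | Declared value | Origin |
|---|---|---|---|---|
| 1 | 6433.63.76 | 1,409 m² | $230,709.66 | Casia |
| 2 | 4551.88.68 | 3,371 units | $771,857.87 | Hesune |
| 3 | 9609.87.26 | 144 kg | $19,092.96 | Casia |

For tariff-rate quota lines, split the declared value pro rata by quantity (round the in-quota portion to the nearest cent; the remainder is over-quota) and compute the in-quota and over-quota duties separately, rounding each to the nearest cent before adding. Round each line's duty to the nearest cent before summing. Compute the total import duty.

$57,728.43

Line 1 (6433.63.76, Casia, 1,409 m², $230,709.66):
Code 6433.63.76 is under a tariff-rate quota (threshold 611 m²). In-quota: 611 m² at 1%; over-quota: 798 m² at 27%.
Pro-rata value split: in-quota = $230,709.66 × 611/1,409 = $100,045.14; over-quota = $230,709.66 − $100,045.14 = $130,664.52.
In-quota duty = $100,045.14 × 1% = $1,000.45. Over-quota duty = $130,664.52 × 27% = $35,279.42.
Line duty = $1,000.45 + $35,279.42 = $36,279.87.
Line 2 (4551.88.68, Hesune, 3,371 units, $771,857.87):
Base rate for 4551.88.68 is $2.66/unit.
Origin Hesune is the FTA partner but 4551.88.68 is not on the preference list; base rate stands.
Duty = 3,371 × $2.66 = $8,966.86.
Line 3 (9609.87.26, Casia, 144 kg, $19,092.96):
Base rate for 9609.87.26 is $7.92/kg.
Additional duty on 9609.87.26 from Casia: +59.4% ad valorem. Applied ad valorem rate = 59.4%.
Duty = $19,092.96 × 59.4% + 144 × $7.92 = $12,481.70.
Total = $36,279.87 + $8,966.86 + $12,481.70 = $57,728.43.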